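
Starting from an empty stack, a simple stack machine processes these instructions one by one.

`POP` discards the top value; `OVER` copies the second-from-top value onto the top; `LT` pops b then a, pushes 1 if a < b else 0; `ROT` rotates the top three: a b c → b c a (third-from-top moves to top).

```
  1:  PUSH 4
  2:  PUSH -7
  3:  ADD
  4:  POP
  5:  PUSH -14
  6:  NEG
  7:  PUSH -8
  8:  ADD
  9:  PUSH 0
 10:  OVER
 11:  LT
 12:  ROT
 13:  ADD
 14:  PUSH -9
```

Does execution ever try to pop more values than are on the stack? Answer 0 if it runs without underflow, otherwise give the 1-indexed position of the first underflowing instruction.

PUSH 4   → 4
PUSH -7  → 4 -7
ADD      → -3
POP      → (empty)
PUSH -14 → -14
NEG      → 14
PUSH -8  → 14 -8
ADD      → 6
PUSH 0   → 6 0
OVER     → 6 0 6
LT       → 6 1
ROT  — needs 3 operands, stack has 2 → underflow

12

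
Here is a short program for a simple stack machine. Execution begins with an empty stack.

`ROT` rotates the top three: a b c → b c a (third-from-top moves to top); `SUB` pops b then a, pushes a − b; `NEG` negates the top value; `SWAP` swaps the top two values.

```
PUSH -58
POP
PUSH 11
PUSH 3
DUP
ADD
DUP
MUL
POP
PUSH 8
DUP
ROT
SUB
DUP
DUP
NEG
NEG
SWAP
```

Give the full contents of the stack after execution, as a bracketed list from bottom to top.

PUSH -58 -> -58
POP      -> (empty)
PUSH 11  -> 11
PUSH 3   -> 11 3
DUP      -> 11 3 3
ADD      -> 11 6
DUP      -> 11 6 6
MUL      -> 11 36
POP      -> 11
PUSH 8   -> 11 8
DUP      -> 11 8 8
ROT      -> 8 8 11
SUB      -> 8 -3
DUP      -> 8 -3 -3
DUP      -> 8 -3 -3 -3
NEG      -> 8 -3 -3 3
NEG      -> 8 -3 -3 -3
SWAP     -> 8 -3 -3 -3

[8, -3, -3, -3]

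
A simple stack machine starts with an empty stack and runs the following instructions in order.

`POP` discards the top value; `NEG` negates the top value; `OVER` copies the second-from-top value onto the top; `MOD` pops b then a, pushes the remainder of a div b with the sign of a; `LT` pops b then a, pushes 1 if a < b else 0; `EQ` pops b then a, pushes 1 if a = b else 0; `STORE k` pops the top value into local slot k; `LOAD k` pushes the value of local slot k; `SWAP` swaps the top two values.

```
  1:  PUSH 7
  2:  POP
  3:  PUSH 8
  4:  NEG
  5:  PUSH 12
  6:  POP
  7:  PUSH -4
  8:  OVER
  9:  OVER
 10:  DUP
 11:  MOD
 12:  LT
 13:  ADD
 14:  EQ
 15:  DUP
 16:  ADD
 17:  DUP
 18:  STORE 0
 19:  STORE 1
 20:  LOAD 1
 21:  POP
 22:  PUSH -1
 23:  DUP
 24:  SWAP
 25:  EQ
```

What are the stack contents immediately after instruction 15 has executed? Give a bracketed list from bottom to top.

[0, 0]

PUSH 7  : 7
POP     : (empty)
PUSH 8  : 8
NEG     : -8
PUSH 12 : -8 12
POP     : -8
PUSH -4 : -8 -4
OVER    : -8 -4 -8
OVER    : -8 -4 -8 -4
DUP     : -8 -4 -8 -4 -4
MOD     : -8 -4 -8 0
LT      : -8 -4 1
ADD     : -8 -3
EQ      : 0
DUP     : 0 0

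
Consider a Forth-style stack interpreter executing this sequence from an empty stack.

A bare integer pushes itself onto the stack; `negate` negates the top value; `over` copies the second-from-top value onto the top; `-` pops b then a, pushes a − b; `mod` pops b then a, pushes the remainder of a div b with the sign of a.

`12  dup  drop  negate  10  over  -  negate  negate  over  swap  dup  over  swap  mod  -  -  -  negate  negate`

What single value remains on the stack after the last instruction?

12     -> 12
dup    -> 12 12
drop   -> 12
negate -> -12
10     -> -12 10
over   -> -12 10 -12
-      -> -12 22
negate -> -12 -22
negate -> -12 22
over   -> -12 22 -12
swap   -> -12 -12 22
dup    -> -12 -12 22 22
over   -> -12 -12 22 22 22
swap   -> -12 -12 22 22 22
mod    -> -12 -12 22 0
-      -> -12 -12 22
-      -> -12 -34
-      -> 22
negate -> -22
negate -> 22

22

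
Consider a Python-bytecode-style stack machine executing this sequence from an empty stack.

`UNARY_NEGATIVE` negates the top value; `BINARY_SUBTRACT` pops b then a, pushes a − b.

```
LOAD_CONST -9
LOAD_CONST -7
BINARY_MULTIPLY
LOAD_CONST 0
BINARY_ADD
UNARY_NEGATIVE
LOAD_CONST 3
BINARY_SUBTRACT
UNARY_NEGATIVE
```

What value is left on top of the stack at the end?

LOAD_CONST -9   : -9
LOAD_CONST -7   : -9 -7
BINARY_MULTIPLY : 63
LOAD_CONST 0    : 63 0
BINARY_ADD      : 63
UNARY_NEGATIVE  : -63
LOAD_CONST 3    : -63 3
BINARY_SUBTRACT : -66
UNARY_NEGATIVE  : 66

66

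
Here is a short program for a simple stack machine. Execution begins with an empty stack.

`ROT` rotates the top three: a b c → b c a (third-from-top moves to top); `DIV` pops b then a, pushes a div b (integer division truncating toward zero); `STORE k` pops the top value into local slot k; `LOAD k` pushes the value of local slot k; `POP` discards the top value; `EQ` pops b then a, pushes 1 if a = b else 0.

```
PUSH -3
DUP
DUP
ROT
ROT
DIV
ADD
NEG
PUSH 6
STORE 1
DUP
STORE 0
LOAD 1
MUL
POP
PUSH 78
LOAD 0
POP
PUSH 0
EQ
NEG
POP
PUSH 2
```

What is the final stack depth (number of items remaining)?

PUSH -3  -3
DUP      -3 -3
DUP      -3 -3 -3
ROT      -3 -3 -3
ROT      -3 -3 -3
DIV      -3 1
ADD      -2
NEG      2
PUSH 6   2 6
STORE 1  2
DUP      2 2
STORE 0  2
LOAD 1   2 6
MUL      12
POP      (empty)
PUSH 78  78
LOAD 0   78 2
POP      78
PUSH 0   78 0
EQ       0
NEG      0
POP      (empty)
PUSH 2   2

1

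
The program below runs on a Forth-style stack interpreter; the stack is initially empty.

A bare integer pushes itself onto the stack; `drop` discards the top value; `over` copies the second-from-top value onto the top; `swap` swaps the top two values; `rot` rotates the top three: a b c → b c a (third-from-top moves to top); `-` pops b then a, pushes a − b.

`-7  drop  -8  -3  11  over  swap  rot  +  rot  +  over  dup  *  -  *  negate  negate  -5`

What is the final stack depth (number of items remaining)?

2

-7      [-7]
drop    []
-8      [-8]
-3      [-8, -3]
11      [-8, -3, 11]
over    [-8, -3, 11, -3]
swap    [-8, -3, -3, 11]
rot     [-8, -3, 11, -3]
+       [-8, -3, 8]
rot     [-3, 8, -8]
+       [-3, 0]
over    [-3, 0, -3]
dup     [-3, 0, -3, -3]
*       [-3, 0, 9]
-       [-3, -9]
*       [27]
negate  [-27]
negate  [27]
-5      [27, -5]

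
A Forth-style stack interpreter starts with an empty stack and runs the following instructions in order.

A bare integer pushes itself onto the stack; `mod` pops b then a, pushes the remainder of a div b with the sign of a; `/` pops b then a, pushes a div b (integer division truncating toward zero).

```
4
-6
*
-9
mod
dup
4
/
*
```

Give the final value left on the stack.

4   : [4]
-6  : [4, -6]
*   : [-24]
-9  : [-24, -9]
mod : [-6]
dup : [-6, -6]
4   : [-6, -6, 4]
/   : [-6, -1]
*   : [6]

6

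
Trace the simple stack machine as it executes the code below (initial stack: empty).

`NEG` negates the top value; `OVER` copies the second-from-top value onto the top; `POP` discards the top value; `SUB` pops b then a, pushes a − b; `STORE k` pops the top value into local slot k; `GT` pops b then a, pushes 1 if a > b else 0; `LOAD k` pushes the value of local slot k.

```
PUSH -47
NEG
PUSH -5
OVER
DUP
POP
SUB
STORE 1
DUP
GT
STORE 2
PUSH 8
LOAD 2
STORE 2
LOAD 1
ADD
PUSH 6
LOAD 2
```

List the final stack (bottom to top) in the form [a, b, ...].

[-44, 6, 0]

PUSH -47  -47
NEG       47
PUSH -5   47 -5
OVER      47 -5 47
DUP       47 -5 47 47
POP       47 -5 47
SUB       47 -52
STORE 1   47
DUP       47 47
GT        0
STORE 2   (empty)
PUSH 8    8
LOAD 2    8 0
STORE 2   8
LOAD 1    8 -52
ADD       -44
PUSH 6    -44 6
LOAD 2    -44 6 0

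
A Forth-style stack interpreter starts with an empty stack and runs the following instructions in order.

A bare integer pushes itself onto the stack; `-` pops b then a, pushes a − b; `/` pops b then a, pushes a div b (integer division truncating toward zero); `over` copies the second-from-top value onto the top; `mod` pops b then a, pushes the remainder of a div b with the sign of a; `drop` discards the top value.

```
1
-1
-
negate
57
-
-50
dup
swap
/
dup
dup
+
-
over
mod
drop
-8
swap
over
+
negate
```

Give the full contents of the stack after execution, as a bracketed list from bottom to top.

1      -> [1]
-1     -> [1, -1]
-      -> [2]
negate -> [-2]
57     -> [-2, 57]
-      -> [-59]
-50    -> [-59, -50]
dup    -> [-59, -50, -50]
swap   -> [-59, -50, -50]
/      -> [-59, 1]
dup    -> [-59, 1, 1]
dup    -> [-59, 1, 1, 1]
+      -> [-59, 1, 2]
-      -> [-59, -1]
over   -> [-59, -1, -59]
mod    -> [-59, -1]
drop   -> [-59]
-8     -> [-59, -8]
swap   -> [-8, -59]
over   -> [-8, -59, -8]
+      -> [-8, -67]
negate -> [-8, 67]

[-8, 67]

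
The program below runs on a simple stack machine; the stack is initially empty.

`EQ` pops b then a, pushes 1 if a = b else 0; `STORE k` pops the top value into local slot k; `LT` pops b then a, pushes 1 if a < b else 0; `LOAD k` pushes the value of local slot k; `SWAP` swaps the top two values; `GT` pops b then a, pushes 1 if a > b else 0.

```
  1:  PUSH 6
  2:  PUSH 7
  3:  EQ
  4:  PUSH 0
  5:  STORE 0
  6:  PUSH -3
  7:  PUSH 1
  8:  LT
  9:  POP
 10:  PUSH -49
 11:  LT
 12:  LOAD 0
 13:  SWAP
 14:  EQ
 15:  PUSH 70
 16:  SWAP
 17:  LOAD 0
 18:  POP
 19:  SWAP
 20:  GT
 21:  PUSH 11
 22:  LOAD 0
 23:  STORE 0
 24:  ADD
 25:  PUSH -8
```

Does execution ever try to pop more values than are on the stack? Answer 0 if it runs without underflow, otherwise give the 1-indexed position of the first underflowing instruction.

0

PUSH 6   → 6
PUSH 7   → 6 7
EQ       → 0
PUSH 0   → 0 0
STORE 0  → 0
PUSH -3  → 0 -3
PUSH 1   → 0 -3 1
LT       → 0 1
POP      → 0
PUSH -49 → 0 -49
LT       → 0
LOAD 0   → 0 0
SWAP     → 0 0
EQ       → 1
PUSH 70  → 1 70
SWAP     → 70 1
LOAD 0   → 70 1 0
POP      → 70 1
SWAP     → 1 70
GT       → 0
PUSH 11  → 0 11
LOAD 0   → 0 11 0
STORE 0  → 0 11
ADD      → 11
PUSH -8  → 11 -8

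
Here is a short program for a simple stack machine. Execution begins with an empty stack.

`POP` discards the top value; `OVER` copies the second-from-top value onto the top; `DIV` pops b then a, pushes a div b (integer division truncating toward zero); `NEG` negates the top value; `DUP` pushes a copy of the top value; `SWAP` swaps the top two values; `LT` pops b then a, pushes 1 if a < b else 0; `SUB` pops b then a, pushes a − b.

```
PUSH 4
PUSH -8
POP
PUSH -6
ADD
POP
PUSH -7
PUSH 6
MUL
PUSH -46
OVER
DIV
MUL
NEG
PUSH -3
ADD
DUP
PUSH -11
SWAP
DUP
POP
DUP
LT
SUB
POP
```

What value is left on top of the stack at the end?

PUSH 4    4
PUSH -8   4 -8
POP       4
PUSH -6   4 -6
ADD       -2
POP       (empty)
PUSH -7   -7
PUSH 6    -7 6
MUL       -42
PUSH -46  -42 -46
OVER      -42 -46 -42
DIV       -42 1
MUL       -42
NEG       42
PUSH -3   42 -3
ADD       39
DUP       39 39
PUSH -11  39 39 -11
SWAP      39 -11 39
DUP       39 -11 39 39
POP       39 -11 39
DUP       39 -11 39 39
LT        39 -11 0
SUB       39 -11
POP       39

39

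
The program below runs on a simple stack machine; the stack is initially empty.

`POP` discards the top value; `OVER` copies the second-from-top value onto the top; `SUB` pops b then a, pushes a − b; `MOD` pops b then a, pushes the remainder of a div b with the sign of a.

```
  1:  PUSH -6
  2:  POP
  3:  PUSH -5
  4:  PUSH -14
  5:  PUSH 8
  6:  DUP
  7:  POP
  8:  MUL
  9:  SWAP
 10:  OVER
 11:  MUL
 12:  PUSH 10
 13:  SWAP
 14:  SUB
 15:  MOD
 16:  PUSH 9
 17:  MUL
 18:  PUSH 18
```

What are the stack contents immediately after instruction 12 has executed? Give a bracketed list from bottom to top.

[-112, 560, 10]

PUSH -6  → -6
POP      → (empty)
PUSH -5  → -5
PUSH -14 → -5 -14
PUSH 8   → -5 -14 8
DUP      → -5 -14 8 8
POP      → -5 -14 8
MUL      → -5 -112
SWAP     → -112 -5
OVER     → -112 -5 -112
MUL      → -112 560
PUSH 10  → -112 560 10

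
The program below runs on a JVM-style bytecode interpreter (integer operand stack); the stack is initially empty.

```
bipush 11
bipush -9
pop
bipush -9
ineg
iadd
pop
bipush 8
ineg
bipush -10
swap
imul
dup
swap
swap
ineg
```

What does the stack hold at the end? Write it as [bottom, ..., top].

bipush 11   11
bipush -9   11 -9
pop         11
bipush -9   11 -9
ineg        11 9
iadd        20
pop         (empty)
bipush 8    8
ineg        -8
bipush -10  -8 -10
swap        -10 -8
imul        80
dup         80 80
swap        80 80
swap        80 80
ineg        80 -80

[80, -80]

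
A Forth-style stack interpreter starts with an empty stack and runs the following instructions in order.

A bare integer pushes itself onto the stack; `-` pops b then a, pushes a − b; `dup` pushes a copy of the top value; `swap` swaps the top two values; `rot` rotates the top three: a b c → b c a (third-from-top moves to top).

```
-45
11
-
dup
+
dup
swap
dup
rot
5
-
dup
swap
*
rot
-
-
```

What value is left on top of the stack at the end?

-45  -> [-45]
11   -> [-45, 11]
-    -> [-56]
dup  -> [-56, -56]
+    -> [-112]
dup  -> [-112, -112]
swap -> [-112, -112]
dup  -> [-112, -112, -112]
rot  -> [-112, -112, -112]
5    -> [-112, -112, -112, 5]
-    -> [-112, -112, -117]
dup  -> [-112, -112, -117, -117]
swap -> [-112, -112, -117, -117]
*    -> [-112, -112, 13689]
rot  -> [-112, 13689, -112]
-    -> [-112, 13801]
-    -> [-13913]

-13913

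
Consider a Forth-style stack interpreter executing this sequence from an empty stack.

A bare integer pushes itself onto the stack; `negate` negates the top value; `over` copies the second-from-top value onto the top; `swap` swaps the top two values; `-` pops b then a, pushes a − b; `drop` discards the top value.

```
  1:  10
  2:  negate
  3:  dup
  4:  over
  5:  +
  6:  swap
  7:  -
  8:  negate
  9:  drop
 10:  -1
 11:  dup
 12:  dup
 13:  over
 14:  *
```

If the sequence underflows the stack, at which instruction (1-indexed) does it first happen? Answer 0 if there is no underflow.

10     → [10]
negate → [-10]
dup    → [-10, -10]
over   → [-10, -10, -10]
+      → [-10, -20]
swap   → [-20, -10]
-      → [-10]
negate → [10]
drop   → []
-1     → [-1]
dup    → [-1, -1]
dup    → [-1, -1, -1]
over   → [-1, -1, -1, -1]
*      → [-1, -1, 1]

0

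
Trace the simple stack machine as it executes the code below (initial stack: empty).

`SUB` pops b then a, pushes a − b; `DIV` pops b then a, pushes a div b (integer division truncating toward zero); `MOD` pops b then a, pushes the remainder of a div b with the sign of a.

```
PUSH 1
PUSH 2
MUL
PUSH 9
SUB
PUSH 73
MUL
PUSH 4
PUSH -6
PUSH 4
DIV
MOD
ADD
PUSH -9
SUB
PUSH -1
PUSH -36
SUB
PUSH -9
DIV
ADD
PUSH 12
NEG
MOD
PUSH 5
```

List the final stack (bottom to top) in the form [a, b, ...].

PUSH 1   → 1
PUSH 2   → 1 2
MUL      → 2
PUSH 9   → 2 9
SUB      → -7
PUSH 73  → -7 73
MUL      → -511
PUSH 4   → -511 4
PUSH -6  → -511 4 -6
PUSH 4   → -511 4 -6 4
DIV      → -511 4 -1
MOD      → -511 0
ADD      → -511
PUSH -9  → -511 -9
SUB      → -502
PUSH -1  → -502 -1
PUSH -36 → -502 -1 -36
SUB      → -502 35
PUSH -9  → -502 35 -9
DIV      → -502 -3
ADD      → -505
PUSH 12  → -505 12
NEG      → -505 -12
MOD      → -1
PUSH 5   → -1 5

[-1, 5]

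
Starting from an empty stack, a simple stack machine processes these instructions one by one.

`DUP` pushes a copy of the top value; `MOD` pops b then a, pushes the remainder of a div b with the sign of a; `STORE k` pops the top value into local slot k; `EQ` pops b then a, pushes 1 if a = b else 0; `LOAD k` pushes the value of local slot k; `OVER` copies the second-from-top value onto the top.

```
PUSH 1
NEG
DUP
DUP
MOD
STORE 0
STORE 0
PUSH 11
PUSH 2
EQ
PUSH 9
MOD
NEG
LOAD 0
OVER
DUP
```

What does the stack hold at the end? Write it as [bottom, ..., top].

PUSH 1  -> [1]
NEG     -> [-1]
DUP     -> [-1, -1]
DUP     -> [-1, -1, -1]
MOD     -> [-1, 0]
STORE 0 -> [-1]
STORE 0 -> []
PUSH 11 -> [11]
PUSH 2  -> [11, 2]
EQ      -> [0]
PUSH 9  -> [0, 9]
MOD     -> [0]
NEG     -> [0]
LOAD 0  -> [0, -1]
OVER    -> [0, -1, 0]
DUP     -> [0, -1, 0, 0]

[0, -1, 0, 0]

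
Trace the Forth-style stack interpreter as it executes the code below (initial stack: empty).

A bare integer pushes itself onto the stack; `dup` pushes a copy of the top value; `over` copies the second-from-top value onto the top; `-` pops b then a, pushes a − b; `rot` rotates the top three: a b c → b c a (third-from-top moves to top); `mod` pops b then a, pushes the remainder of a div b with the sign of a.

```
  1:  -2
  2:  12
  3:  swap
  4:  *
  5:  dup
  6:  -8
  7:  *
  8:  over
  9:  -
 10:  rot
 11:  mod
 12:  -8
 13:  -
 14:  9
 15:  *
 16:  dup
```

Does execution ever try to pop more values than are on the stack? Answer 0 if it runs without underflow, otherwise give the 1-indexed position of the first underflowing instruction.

-2    [-2]
12    [-2, 12]
swap  [12, -2]
*     [-24]
dup   [-24, -24]
-8    [-24, -24, -8]
*     [-24, 192]
over  [-24, 192, -24]
-     [-24, 216]
rot  — needs 3 operands, stack has 2 → underflow

10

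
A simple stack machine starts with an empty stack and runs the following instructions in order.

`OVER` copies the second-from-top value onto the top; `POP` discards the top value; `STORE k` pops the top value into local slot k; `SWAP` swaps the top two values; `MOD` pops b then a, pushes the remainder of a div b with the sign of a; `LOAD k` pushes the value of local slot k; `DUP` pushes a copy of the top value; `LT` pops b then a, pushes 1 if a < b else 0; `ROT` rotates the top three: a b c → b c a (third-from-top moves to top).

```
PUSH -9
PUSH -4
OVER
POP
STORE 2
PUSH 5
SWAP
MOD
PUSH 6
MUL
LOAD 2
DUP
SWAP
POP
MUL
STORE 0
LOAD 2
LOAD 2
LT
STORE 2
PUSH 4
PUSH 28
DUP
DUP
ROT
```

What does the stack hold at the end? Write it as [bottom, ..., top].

PUSH -9 : [-9]
PUSH -4 : [-9, -4]
OVER    : [-9, -4, -9]
POP     : [-9, -4]
STORE 2 : [-9]
PUSH 5  : [-9, 5]
SWAP    : [5, -9]
MOD     : [5]
PUSH 6  : [5, 6]
MUL     : [30]
LOAD 2  : [30, -4]
DUP     : [30, -4, -4]
SWAP    : [30, -4, -4]
POP     : [30, -4]
MUL     : [-120]
STORE 0 : []
LOAD 2  : [-4]
LOAD 2  : [-4, -4]
LT      : [0]
STORE 2 : []
PUSH 4  : [4]
PUSH 28 : [4, 28]
DUP     : [4, 28, 28]
DUP     : [4, 28, 28, 28]
ROT     : [4, 28, 28, 28]

[4, 28, 28, 28]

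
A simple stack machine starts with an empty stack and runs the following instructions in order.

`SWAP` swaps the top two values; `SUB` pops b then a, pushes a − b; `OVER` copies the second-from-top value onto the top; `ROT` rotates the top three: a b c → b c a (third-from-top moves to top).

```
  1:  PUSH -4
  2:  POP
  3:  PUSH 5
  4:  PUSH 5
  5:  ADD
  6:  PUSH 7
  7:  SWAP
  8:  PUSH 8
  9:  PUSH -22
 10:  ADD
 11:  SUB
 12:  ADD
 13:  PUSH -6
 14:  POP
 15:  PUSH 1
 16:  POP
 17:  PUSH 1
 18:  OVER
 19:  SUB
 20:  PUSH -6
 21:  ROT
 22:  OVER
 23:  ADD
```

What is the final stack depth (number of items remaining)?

3

PUSH -4  → -4
POP      → (empty)
PUSH 5   → 5
PUSH 5   → 5 5
ADD      → 10
PUSH 7   → 10 7
SWAP     → 7 10
PUSH 8   → 7 10 8
PUSH -22 → 7 10 8 -22
ADD      → 7 10 -14
SUB      → 7 24
ADD      → 31
PUSH -6  → 31 -6
POP      → 31
PUSH 1   → 31 1
POP      → 31
PUSH 1   → 31 1
OVER     → 31 1 31
SUB      → 31 -30
PUSH -6  → 31 -30 -6
ROT      → -30 -6 31
OVER     → -30 -6 31 -6
ADD      → -30 -6 25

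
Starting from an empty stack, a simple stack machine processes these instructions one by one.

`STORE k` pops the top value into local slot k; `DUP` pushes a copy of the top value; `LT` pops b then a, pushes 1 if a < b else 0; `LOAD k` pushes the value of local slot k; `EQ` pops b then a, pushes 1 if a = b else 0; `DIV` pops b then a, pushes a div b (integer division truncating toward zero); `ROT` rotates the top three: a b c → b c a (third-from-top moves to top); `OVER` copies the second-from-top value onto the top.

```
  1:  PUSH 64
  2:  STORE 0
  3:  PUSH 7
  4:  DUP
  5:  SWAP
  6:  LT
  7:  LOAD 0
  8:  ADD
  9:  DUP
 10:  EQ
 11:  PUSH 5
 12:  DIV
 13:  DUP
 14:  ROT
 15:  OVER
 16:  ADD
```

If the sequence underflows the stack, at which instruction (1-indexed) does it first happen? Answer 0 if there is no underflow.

PUSH 64 → 64
STORE 0 → (empty)
PUSH 7  → 7
DUP     → 7 7
SWAP    → 7 7
LT      → 0
LOAD 0  → 0 64
ADD     → 64
DUP     → 64 64
EQ      → 1
PUSH 5  → 1 5
DIV     → 0
DUP     → 0 0
ROT  — needs 3 operands, stack has 2 → underflow

14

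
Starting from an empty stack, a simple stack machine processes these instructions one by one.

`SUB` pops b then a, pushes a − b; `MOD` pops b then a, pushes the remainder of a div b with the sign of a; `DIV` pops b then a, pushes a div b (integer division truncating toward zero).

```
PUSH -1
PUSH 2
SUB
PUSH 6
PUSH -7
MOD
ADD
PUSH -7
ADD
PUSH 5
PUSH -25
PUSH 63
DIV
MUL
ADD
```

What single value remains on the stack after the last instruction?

PUSH -1  : -1
PUSH 2   : -1 2
SUB      : -3
PUSH 6   : -3 6
PUSH -7  : -3 6 -7
MOD      : -3 6
ADD      : 3
PUSH -7  : 3 -7
ADD      : -4
PUSH 5   : -4 5
PUSH -25 : -4 5 -25
PUSH 63  : -4 5 -25 63
DIV      : -4 5 0
MUL      : -4 0
ADD      : -4

-4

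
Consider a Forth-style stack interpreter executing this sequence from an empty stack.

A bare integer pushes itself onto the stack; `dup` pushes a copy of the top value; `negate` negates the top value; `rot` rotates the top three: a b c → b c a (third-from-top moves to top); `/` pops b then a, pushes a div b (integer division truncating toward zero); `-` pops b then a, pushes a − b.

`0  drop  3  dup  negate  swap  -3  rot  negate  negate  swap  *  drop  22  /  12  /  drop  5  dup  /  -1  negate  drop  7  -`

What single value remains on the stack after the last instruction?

0      → 0
drop   → (empty)
3      → 3
dup    → 3 3
negate → 3 -3
swap   → -3 3
-3     → -3 3 -3
rot    → 3 -3 -3
negate → 3 -3 3
negate → 3 -3 -3
swap   → 3 -3 -3
*      → 3 9
drop   → 3
22     → 3 22
/      → 0
12     → 0 12
/      → 0
drop   → (empty)
5      → 5
dup    → 5 5
/      → 1
-1     → 1 -1
negate → 1 1
drop   → 1
7      → 1 7
-      → -6

-6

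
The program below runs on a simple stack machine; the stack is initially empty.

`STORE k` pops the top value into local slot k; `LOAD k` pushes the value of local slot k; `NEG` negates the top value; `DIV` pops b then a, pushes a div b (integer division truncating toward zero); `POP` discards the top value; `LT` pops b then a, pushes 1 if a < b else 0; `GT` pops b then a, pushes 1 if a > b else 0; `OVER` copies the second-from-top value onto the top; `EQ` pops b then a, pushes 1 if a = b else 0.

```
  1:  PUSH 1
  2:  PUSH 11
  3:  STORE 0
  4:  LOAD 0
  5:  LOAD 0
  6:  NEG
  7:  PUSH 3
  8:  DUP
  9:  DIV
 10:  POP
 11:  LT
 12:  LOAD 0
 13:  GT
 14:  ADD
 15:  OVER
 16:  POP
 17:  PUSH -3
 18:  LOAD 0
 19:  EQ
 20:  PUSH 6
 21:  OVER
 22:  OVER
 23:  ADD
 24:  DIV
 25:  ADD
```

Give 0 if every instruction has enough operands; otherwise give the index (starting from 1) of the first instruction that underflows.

15

PUSH 1  → [1]
PUSH 11 → [1, 11]
STORE 0 → [1]
LOAD 0  → [1, 11]
LOAD 0  → [1, 11, 11]
NEG     → [1, 11, -11]
PUSH 3  → [1, 11, -11, 3]
DUP     → [1, 11, -11, 3, 3]
DIV     → [1, 11, -11, 1]
POP     → [1, 11, -11]
LT      → [1, 0]
LOAD 0  → [1, 0, 11]
GT      → [1, 0]
ADD     → [1]
OVER  — needs 2 operands, stack has 1 → underflow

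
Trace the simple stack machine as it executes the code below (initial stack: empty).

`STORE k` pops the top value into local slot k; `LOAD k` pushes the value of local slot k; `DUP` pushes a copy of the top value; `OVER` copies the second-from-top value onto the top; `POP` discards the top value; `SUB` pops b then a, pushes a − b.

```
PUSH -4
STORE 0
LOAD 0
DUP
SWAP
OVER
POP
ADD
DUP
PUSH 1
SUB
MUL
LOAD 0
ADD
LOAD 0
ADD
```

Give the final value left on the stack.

PUSH -4  [-4]
STORE 0  []
LOAD 0   [-4]
DUP      [-4, -4]
SWAP     [-4, -4]
OVER     [-4, -4, -4]
POP      [-4, -4]
ADD      [-8]
DUP      [-8, -8]
PUSH 1   [-8, -8, 1]
SUB      [-8, -9]
MUL      [72]
LOAD 0   [72, -4]
ADD      [68]
LOAD 0   [68, -4]
ADD      [64]

64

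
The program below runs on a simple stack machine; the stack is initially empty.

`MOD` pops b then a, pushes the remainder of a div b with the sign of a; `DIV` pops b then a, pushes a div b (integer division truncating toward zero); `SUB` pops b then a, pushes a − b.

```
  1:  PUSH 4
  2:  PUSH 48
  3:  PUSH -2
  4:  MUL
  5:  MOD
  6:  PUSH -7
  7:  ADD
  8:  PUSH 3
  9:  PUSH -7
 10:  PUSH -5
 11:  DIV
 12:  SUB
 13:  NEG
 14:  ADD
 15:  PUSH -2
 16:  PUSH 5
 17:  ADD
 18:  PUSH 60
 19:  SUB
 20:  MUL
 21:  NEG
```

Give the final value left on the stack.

PUSH 4  → 4
PUSH 48 → 4 48
PUSH -2 → 4 48 -2
MUL     → 4 -96
MOD     → 4
PUSH -7 → 4 -7
ADD     → -3
PUSH 3  → -3 3
PUSH -7 → -3 3 -7
PUSH -5 → -3 3 -7 -5
DIV     → -3 3 1
SUB     → -3 2
NEG     → -3 -2
ADD     → -5
PUSH -2 → -5 -2
PUSH 5  → -5 -2 5
ADD     → -5 3
PUSH 60 → -5 3 60
SUB     → -5 -57
MUL     → 285
NEG     → -285

-285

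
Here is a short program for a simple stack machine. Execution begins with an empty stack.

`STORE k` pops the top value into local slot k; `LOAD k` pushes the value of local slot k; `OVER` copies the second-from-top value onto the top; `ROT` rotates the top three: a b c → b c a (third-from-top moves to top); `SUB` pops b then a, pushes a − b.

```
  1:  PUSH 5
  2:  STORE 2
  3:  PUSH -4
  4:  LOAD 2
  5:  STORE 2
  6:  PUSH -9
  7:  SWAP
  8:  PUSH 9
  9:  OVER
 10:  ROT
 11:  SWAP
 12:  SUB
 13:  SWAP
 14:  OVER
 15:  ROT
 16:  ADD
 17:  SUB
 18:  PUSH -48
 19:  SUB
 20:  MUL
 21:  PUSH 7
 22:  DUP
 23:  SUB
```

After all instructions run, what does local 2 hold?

PUSH 5   : [5]
STORE 2  : []
PUSH -4  : [-4]
LOAD 2   : [-4, 5]
STORE 2  : [-4]
PUSH -9  : [-4, -9]
SWAP     : [-9, -4]
PUSH 9   : [-9, -4, 9]
OVER     : [-9, -4, 9, -4]
ROT      : [-9, 9, -4, -4]
SWAP     : [-9, 9, -4, -4]
SUB      : [-9, 9, 0]
SWAP     : [-9, 0, 9]
OVER     : [-9, 0, 9, 0]
ROT      : [-9, 9, 0, 0]
ADD      : [-9, 9, 0]
SUB      : [-9, 9]
PUSH -48 : [-9, 9, -48]
SUB      : [-9, 57]
MUL      : [-513]
PUSH 7   : [-513, 7]
DUP      : [-513, 7, 7]
SUB      : [-513, 0]

5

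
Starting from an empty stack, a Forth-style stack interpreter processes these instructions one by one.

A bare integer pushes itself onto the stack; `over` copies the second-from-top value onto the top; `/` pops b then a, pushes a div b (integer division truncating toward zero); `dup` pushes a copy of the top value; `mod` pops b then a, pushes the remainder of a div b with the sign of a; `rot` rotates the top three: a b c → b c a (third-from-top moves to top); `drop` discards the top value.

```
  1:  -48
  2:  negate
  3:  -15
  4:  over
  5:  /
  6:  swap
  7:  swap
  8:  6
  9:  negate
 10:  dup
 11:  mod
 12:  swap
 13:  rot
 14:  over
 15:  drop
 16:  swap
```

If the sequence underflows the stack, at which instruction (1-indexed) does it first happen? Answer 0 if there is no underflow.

-48    -> [-48]
negate -> [48]
-15    -> [48, -15]
over   -> [48, -15, 48]
/      -> [48, 0]
swap   -> [0, 48]
swap   -> [48, 0]
6      -> [48, 0, 6]
negate -> [48, 0, -6]
dup    -> [48, 0, -6, -6]
mod    -> [48, 0, 0]
swap   -> [48, 0, 0]
rot    -> [0, 0, 48]
over   -> [0, 0, 48, 0]
drop   -> [0, 0, 48]
swap   -> [0, 48, 0]

0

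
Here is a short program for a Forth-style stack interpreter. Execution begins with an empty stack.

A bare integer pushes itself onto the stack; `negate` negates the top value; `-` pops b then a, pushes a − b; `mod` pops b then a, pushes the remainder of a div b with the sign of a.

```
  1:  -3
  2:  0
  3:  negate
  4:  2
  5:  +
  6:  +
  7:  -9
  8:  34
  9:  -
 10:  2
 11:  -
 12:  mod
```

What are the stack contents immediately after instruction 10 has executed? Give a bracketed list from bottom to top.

[-1, -43, 2]

-3      [-3]
0       [-3, 0]
negate  [-3, 0]
2       [-3, 0, 2]
+       [-3, 2]
+       [-1]
-9      [-1, -9]
34      [-1, -9, 34]
-       [-1, -43]
2       [-1, -43, 2]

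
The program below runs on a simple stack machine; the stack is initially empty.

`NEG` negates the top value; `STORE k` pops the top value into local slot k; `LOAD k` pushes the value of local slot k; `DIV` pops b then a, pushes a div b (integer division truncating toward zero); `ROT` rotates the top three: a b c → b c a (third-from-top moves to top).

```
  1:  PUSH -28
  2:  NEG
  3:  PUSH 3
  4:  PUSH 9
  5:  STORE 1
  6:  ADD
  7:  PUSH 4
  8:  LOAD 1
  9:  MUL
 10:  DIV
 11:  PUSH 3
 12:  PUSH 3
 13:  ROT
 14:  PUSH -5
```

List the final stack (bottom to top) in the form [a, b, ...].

[3, 3, 0, -5]

PUSH -28 → -28
NEG      → 28
PUSH 3   → 28 3
PUSH 9   → 28 3 9
STORE 1  → 28 3
ADD      → 31
PUSH 4   → 31 4
LOAD 1   → 31 4 9
MUL      → 31 36
DIV      → 0
PUSH 3   → 0 3
PUSH 3   → 0 3 3
ROT      → 3 3 0
PUSH -5  → 3 3 0 -5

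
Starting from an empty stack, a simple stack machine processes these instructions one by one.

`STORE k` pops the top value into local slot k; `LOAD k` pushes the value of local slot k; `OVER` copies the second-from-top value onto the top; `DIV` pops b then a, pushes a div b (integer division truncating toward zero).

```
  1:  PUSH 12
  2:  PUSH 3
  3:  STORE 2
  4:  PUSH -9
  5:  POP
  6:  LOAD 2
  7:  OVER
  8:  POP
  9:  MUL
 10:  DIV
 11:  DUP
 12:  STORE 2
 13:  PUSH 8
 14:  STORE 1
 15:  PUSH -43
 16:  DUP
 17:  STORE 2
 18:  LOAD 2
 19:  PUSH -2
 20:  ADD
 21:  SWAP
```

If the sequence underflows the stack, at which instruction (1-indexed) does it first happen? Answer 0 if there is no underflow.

10

PUSH 12 → [12]
PUSH 3  → [12, 3]
STORE 2 → [12]
PUSH -9 → [12, -9]
POP     → [12]
LOAD 2  → [12, 3]
OVER    → [12, 3, 12]
POP     → [12, 3]
MUL     → [36]
DIV  — needs 2 operands, stack has 1 → underflow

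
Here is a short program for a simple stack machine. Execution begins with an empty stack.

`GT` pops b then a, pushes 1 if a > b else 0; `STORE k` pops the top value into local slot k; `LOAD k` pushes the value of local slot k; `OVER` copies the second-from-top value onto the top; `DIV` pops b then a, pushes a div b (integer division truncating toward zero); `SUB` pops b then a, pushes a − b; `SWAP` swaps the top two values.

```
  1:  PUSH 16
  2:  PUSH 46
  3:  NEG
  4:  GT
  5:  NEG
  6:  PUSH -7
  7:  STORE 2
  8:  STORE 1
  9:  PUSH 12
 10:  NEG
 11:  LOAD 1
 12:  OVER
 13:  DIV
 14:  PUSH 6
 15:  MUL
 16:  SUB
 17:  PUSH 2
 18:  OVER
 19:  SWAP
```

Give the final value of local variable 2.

PUSH 16  [16]
PUSH 46  [16, 46]
NEG      [16, -46]
GT       [1]
NEG      [-1]
PUSH -7  [-1, -7]
STORE 2  [-1]
STORE 1  []
PUSH 12  [12]
NEG      [-12]
LOAD 1   [-12, -1]
OVER     [-12, -1, -12]
DIV      [-12, 0]
PUSH 6   [-12, 0, 6]
MUL      [-12, 0]
SUB      [-12]
PUSH 2   [-12, 2]
OVER     [-12, 2, -12]
SWAP     [-12, -12, 2]

-7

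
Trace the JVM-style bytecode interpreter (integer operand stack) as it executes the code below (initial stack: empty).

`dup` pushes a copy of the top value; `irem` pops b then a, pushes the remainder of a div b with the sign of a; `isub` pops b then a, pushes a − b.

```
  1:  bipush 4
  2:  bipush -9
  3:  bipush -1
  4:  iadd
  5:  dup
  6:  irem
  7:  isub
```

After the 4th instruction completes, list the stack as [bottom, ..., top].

bipush 4  : 4
bipush -9 : 4 -9
bipush -1 : 4 -9 -1
iadd      : 4 -10

[4, -10]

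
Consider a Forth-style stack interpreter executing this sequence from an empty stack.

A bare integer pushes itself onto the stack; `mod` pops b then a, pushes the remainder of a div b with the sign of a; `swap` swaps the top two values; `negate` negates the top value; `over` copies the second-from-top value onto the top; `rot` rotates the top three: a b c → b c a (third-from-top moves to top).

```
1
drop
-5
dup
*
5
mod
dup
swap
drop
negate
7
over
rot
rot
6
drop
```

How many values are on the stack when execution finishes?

3

1      : 1
drop   : (empty)
-5     : -5
dup    : -5 -5
*      : 25
5      : 25 5
mod    : 0
dup    : 0 0
swap   : 0 0
drop   : 0
negate : 0
7      : 0 7
over   : 0 7 0
rot    : 7 0 0
rot    : 0 0 7
6      : 0 0 7 6
drop   : 0 0 7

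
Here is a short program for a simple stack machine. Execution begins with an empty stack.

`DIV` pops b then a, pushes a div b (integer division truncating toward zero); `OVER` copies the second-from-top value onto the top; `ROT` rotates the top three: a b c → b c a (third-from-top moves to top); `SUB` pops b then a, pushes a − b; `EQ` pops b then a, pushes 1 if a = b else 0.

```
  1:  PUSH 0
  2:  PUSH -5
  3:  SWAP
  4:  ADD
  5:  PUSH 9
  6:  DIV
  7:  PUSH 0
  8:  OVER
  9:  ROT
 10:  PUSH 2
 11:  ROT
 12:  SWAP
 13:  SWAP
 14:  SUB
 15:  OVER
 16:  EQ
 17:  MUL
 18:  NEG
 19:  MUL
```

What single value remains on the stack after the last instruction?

0

PUSH 0  → [0]
PUSH -5 → [0, -5]
SWAP    → [-5, 0]
ADD     → [-5]
PUSH 9  → [-5, 9]
DIV     → [0]
PUSH 0  → [0, 0]
OVER    → [0, 0, 0]
ROT     → [0, 0, 0]
PUSH 2  → [0, 0, 0, 2]
ROT     → [0, 0, 2, 0]
SWAP    → [0, 0, 0, 2]
SWAP    → [0, 0, 2, 0]
SUB     → [0, 0, 2]
OVER    → [0, 0, 2, 0]
EQ      → [0, 0, 0]
MUL     → [0, 0]
NEG     → [0, 0]
MUL     → [0]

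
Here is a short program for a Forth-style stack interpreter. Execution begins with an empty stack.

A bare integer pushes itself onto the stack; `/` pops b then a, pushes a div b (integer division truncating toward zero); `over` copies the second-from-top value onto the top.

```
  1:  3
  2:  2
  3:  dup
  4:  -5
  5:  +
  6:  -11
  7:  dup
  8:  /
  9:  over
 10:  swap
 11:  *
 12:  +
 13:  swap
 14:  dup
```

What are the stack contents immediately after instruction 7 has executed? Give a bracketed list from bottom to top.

3   → 3
2   → 3 2
dup → 3 2 2
-5  → 3 2 2 -5
+   → 3 2 -3
-11 → 3 2 -3 -11
dup → 3 2 -3 -11 -11

[3, 2, -3, -11, -11]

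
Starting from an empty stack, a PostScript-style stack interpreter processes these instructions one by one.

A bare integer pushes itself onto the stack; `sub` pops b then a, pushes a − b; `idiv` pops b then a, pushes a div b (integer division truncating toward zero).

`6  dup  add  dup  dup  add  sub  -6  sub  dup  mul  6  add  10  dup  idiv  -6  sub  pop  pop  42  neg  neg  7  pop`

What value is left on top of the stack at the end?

6    -> 6
dup  -> 6 6
add  -> 12
dup  -> 12 12
dup  -> 12 12 12
add  -> 12 24
sub  -> -12
-6   -> -12 -6
sub  -> -6
dup  -> -6 -6
mul  -> 36
6    -> 36 6
add  -> 42
10   -> 42 10
dup  -> 42 10 10
idiv -> 42 1
-6   -> 42 1 -6
sub  -> 42 7
pop  -> 42
pop  -> (empty)
42   -> 42
neg  -> -42
neg  -> 42
7    -> 42 7
pop  -> 42

42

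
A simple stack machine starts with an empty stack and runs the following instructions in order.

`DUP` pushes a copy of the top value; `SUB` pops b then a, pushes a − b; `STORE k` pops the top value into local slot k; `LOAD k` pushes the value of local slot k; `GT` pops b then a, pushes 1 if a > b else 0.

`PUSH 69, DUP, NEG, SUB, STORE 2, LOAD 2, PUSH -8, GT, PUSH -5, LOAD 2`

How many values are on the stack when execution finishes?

PUSH 69  [69]
DUP      [69, 69]
NEG      [69, -69]
SUB      [138]
STORE 2  []
LOAD 2   [138]
PUSH -8  [138, -8]
GT       [1]
PUSH -5  [1, -5]
LOAD 2   [1, -5, 138]

3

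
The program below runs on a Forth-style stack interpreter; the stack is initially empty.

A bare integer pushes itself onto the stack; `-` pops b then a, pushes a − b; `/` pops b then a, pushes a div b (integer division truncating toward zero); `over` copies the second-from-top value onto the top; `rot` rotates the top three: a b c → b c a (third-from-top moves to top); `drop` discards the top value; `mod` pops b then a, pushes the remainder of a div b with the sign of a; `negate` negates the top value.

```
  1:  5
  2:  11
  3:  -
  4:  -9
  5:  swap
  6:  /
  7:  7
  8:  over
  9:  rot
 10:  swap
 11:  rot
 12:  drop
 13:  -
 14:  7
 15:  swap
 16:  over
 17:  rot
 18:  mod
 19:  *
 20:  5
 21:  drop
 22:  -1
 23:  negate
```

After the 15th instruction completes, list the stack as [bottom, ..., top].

[7, 0]

5    : 5
11   : 5 11
-    : -6
-9   : -6 -9
swap : -9 -6
/    : 1
7    : 1 7
over : 1 7 1
rot  : 7 1 1
swap : 7 1 1
rot  : 1 1 7
drop : 1 1
-    : 0
7    : 0 7
swap : 7 0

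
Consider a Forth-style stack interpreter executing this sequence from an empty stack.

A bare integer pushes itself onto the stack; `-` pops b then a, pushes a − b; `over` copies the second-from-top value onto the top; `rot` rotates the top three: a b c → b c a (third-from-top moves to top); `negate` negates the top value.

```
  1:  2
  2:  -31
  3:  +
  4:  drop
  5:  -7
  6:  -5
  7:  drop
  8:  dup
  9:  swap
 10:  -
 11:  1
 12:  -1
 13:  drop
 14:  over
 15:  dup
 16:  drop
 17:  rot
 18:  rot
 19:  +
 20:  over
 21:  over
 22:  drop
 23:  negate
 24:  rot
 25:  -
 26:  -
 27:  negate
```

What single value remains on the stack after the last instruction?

2      : [2]
-31    : [2, -31]
+      : [-29]
drop   : []
-7     : [-7]
-5     : [-7, -5]
drop   : [-7]
dup    : [-7, -7]
swap   : [-7, -7]
-      : [0]
1      : [0, 1]
-1     : [0, 1, -1]
drop   : [0, 1]
over   : [0, 1, 0]
dup    : [0, 1, 0, 0]
drop   : [0, 1, 0]
rot    : [1, 0, 0]
rot    : [0, 0, 1]
+      : [0, 1]
over   : [0, 1, 0]
over   : [0, 1, 0, 1]
drop   : [0, 1, 0]
negate : [0, 1, 0]
rot    : [1, 0, 0]
-      : [1, 0]
-      : [1]
negate : [-1]

-1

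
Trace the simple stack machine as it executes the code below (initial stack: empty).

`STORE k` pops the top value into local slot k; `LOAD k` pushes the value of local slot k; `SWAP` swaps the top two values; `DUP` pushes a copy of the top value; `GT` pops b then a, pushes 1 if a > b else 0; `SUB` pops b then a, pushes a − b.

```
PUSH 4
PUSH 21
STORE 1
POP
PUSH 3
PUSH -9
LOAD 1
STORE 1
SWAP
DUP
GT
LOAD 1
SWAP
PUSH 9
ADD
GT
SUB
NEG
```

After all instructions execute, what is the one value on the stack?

PUSH 4  → [4]
PUSH 21 → [4, 21]
STORE 1 → [4]
POP     → []
PUSH 3  → [3]
PUSH -9 → [3, -9]
LOAD 1  → [3, -9, 21]
STORE 1 → [3, -9]
SWAP    → [-9, 3]
DUP     → [-9, 3, 3]
GT      → [-9, 0]
LOAD 1  → [-9, 0, 21]
SWAP    → [-9, 21, 0]
PUSH 9  → [-9, 21, 0, 9]
ADD     → [-9, 21, 9]
GT      → [-9, 1]
SUB     → [-10]
NEG     → [10]

10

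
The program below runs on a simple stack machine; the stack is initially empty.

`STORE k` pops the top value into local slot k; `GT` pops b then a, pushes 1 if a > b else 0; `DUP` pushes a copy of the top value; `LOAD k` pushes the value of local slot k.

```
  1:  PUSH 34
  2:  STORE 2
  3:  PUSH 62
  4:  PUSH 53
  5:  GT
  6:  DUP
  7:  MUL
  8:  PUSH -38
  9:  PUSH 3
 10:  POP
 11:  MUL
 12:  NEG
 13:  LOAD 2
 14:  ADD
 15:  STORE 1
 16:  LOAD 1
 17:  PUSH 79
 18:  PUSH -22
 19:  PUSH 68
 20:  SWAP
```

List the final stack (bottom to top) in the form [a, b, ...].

[72, 79, 68, -22]

PUSH 34  -> [34]
STORE 2  -> []
PUSH 62  -> [62]
PUSH 53  -> [62, 53]
GT       -> [1]
DUP      -> [1, 1]
MUL      -> [1]
PUSH -38 -> [1, -38]
PUSH 3   -> [1, -38, 3]
POP      -> [1, -38]
MUL      -> [-38]
NEG      -> [38]
LOAD 2   -> [38, 34]
ADD      -> [72]
STORE 1  -> []
LOAD 1   -> [72]
PUSH 79  -> [72, 79]
PUSH -22 -> [72, 79, -22]
PUSH 68  -> [72, 79, -22, 68]
SWAP     -> [72, 79, 68, -22]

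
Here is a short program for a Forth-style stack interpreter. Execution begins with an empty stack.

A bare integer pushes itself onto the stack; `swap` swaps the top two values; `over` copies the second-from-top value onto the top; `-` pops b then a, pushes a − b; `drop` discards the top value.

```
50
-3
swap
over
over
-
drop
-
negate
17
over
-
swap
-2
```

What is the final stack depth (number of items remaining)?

3

50     -> 50
-3     -> 50 -3
swap   -> -3 50
over   -> -3 50 -3
over   -> -3 50 -3 50
-      -> -3 50 -53
drop   -> -3 50
-      -> -53
negate -> 53
17     -> 53 17
over   -> 53 17 53
-      -> 53 -36
swap   -> -36 53
-2     -> -36 53 -2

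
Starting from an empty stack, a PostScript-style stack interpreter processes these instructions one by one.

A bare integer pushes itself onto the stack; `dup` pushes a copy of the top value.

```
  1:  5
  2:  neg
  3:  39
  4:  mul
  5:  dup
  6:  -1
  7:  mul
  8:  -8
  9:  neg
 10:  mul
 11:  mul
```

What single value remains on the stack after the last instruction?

-304200

5   → [5]
neg → [-5]
39  → [-5, 39]
mul → [-195]
dup → [-195, -195]
-1  → [-195, -195, -1]
mul → [-195, 195]
-8  → [-195, 195, -8]
neg → [-195, 195, 8]
mul → [-195, 1560]
mul → [-304200]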